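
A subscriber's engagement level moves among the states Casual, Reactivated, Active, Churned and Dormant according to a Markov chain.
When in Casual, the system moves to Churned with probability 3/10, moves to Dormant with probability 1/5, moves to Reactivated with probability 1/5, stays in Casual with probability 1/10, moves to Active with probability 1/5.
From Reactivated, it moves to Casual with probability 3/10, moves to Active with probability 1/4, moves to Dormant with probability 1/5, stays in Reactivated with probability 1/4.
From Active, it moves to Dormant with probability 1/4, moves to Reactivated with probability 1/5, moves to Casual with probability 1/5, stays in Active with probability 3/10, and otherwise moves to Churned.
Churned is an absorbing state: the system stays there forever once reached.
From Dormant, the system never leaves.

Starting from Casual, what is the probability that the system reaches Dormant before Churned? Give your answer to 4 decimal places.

Let h(s) be the probability of absorption at Dormant starting from transient state s. Then h(Dormant) = 1 and h(Churned) = 0. By first-step analysis:
h(Casual) = 0.1·h(Casual) + 0.2·h(Reactivated) + 0.2·h(Active) + 0.3·0 + 0.2·1
h(Reactivated) = 0.3·h(Casual) + 0.25·h(Reactivated) + 0.25·h(Active) + 0.2·1
h(Active) = 0.2·h(Casual) + 0.2·h(Reactivated) + 0.3·h(Active) + 0.05·0 + 0.25·1
Solving: h(Casual) = 0.5427, h(Reactivated) = 0.7234, h(Active) = 0.7189.
Starting from Casual, the probability is 0.5427.

0.5427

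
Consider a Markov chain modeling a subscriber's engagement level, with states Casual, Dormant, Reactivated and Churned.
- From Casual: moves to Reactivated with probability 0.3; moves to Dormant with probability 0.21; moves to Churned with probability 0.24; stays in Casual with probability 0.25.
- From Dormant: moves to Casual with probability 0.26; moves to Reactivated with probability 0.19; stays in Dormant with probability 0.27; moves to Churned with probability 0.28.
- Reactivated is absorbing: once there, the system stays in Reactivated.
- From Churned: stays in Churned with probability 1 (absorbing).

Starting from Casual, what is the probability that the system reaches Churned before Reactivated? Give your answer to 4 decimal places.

Let h(s) be the probability of absorption at Churned starting from transient state s. Then h(Churned) = 1 and h(Reactivated) = 0. By first-step analysis:
h(Casual) = 0.25·h(Casual) + 0.21·h(Dormant) + 0.3·0 + 0.24·1
h(Dormant) = 0.26·h(Casual) + 0.27·h(Dormant) + 0.19·0 + 0.28·1
Solving: h(Casual) = 0.4747, h(Dormant) = 0.5526.
Starting from Casual, the probability is 0.4747.

0.4747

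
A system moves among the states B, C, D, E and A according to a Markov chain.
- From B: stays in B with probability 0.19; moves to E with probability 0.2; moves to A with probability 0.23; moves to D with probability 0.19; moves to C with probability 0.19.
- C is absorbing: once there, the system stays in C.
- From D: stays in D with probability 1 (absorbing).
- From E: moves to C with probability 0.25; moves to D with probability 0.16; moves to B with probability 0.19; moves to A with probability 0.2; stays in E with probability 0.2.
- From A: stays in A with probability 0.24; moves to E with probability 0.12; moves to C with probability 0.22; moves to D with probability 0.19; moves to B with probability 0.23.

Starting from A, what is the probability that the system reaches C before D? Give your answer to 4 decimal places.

0.5403

Let h(s) be the probability of absorption at C starting from transient state s. Then h(C) = 1 and h(D) = 0. By first-step analysis:
h(B) = 0.19·h(B) + 0.19·1 + 0.19·0 + 0.2·h(E) + 0.23·h(A)
h(E) = 0.19·h(B) + 0.25·1 + 0.16·0 + 0.2·h(E) + 0.2·h(A)
h(A) = 0.23·h(B) + 0.22·1 + 0.19·0 + 0.12·h(E) + 0.24·h(A)
Solving: h(B) = 0.5295, h(E) = 0.5733, h(A) = 0.5403.
Starting from A, the probability is 0.5403.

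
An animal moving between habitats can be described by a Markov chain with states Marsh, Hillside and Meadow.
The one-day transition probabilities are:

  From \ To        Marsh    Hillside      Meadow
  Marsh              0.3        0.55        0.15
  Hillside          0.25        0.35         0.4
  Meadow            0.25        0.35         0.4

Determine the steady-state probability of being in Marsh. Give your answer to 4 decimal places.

Let the stationary distribution be π with π = πP and π_1 + π_2 + π_3 = 1.
π_1 = 0.3·π_1 + 0.25·π_2 + 0.25·π_3
π_2 = 0.55·π_1 + 0.35·π_2 + 0.35·π_3
Solving with the normalization constraint gives π = (0.2632, 0.4026, 0.3342).
So the stationary probability of Marsh is 0.2632.

0.2632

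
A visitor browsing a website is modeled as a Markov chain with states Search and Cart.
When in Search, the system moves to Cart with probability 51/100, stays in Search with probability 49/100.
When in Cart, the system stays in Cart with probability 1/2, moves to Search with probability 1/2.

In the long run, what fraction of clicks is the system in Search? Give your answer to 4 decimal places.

Let the stationary distribution be π with π = πP and π_1 + π_2 = 1.
π_1 = 0.49·π_1 + 0.5·π_2
Solving with the normalization constraint gives π = (0.4950, 0.5050).
So the stationary probability of Search is 0.4950.

0.4950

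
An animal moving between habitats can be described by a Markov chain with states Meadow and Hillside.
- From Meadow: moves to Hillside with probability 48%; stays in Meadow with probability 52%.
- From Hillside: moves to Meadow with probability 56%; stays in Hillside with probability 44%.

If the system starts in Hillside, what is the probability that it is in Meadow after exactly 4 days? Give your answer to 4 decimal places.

Propagate the distribution vector 4 days from Hillside.
After 0 days: (0.0000, 1.0000)
After 1 day: (0.5600, 0.4400)
After 2 days: (0.5376, 0.4624)
After 3 days: (0.5385, 0.4615)
After 4 days: (0.5385, 0.4615)
P(in Meadow after 4 days) = 0.5385

0.5385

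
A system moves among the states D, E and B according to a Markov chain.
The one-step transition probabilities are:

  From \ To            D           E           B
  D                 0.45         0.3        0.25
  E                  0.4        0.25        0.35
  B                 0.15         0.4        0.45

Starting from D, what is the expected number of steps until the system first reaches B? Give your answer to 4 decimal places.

Let t(s) be the expected number of steps to first reach B from state s, with t(B) = 0. Conditioning on the first step:
t(D) = 1 + 0.45·t(D) + 0.3·t(E)
t(E) = 1 + 0.4·t(D) + 0.25·t(E)
Solving: t(D) = 3.5897, t(E) = 3.2479.
Expected steps from D to B: 3.5897.

3.5897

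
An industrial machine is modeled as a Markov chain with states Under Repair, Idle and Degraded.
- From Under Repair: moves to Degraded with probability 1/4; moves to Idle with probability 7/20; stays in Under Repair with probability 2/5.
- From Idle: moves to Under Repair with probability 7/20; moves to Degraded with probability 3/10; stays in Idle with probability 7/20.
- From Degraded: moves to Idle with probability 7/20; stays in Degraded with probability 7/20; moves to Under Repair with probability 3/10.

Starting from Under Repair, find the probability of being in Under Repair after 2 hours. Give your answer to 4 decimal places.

Sum over the intermediate state after 1 hour:
P = P(Under Repair→Under Repair)·P(Under Repair→Under Repair) + P(Under Repair→Idle)·P(Idle→Under Repair) + P(Under Repair→Degraded)·P(Degraded→Under Repair)
  = 0.4×0.4 + 0.35×0.35 + 0.25×0.3
  = 0.1600 + 0.1225 + 0.0750 = 0.3575

0.3575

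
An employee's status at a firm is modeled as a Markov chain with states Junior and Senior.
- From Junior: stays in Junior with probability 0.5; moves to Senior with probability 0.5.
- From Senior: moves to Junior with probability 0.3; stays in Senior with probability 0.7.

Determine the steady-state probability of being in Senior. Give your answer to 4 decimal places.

0.6250

Let the stationary distribution be π with π = πP and π_1 + π_2 = 1.
π_1 = 0.5·π_1 + 0.3·π_2
Solving with the normalization constraint gives π = (0.3750, 0.6250).
So the stationary probability of Senior is 0.6250.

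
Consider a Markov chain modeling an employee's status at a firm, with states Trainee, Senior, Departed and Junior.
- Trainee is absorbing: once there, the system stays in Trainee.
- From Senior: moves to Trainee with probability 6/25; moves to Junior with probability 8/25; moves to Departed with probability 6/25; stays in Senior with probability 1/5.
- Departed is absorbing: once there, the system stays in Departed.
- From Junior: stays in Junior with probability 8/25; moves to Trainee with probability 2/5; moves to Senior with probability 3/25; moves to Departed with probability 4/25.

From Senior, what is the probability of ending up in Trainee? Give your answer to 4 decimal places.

0.5759

Let h(s) be the probability of absorption at Trainee starting from transient state s. Then h(Trainee) = 1 and h(Departed) = 0. By first-step analysis:
h(Senior) = 0.24·1 + 0.2·h(Senior) + 0.24·0 + 0.32·h(Junior)
h(Junior) = 0.4·1 + 0.12·h(Senior) + 0.16·0 + 0.32·h(Junior)
Solving: h(Senior) = 0.5759, h(Junior) = 0.6899.
Starting from Senior, the probability is 0.5759.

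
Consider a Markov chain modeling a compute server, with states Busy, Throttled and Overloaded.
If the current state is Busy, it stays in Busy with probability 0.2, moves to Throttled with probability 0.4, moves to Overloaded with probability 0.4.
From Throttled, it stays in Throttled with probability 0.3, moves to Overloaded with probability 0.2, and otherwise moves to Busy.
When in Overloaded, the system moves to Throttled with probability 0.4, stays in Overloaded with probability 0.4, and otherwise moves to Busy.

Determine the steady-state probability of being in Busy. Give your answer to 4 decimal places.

0.3091

Let the stationary distribution be π with π = πP and π_1 + π_2 + π_3 = 1.
π_1 = 0.2·π_1 + 0.5·π_2 + 0.2·π_3
π_2 = 0.4·π_1 + 0.3·π_2 + 0.4·π_3
Solving with the normalization constraint gives π = (0.3091, 0.3636, 0.3273).
So the stationary probability of Busy is 0.3091.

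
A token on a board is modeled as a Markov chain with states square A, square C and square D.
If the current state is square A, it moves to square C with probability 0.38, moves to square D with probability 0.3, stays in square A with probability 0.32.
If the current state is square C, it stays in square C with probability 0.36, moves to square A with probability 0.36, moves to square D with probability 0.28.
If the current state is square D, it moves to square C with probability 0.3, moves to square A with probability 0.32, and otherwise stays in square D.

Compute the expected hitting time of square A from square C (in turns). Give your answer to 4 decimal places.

Let t(s) be the expected number of turns to first reach square A from state s, with t(square A) = 0. Conditioning on the first turn:
t(square C) = 1 + 0.36·t(square C) + 0.28·t(square D)
t(square D) = 1 + 0.3·t(square C) + 0.38·t(square D)
Solving: t(square C) = 2.8772, t(square D) = 3.0051.
Expected turns from square C to square A: 2.8772.

2.8772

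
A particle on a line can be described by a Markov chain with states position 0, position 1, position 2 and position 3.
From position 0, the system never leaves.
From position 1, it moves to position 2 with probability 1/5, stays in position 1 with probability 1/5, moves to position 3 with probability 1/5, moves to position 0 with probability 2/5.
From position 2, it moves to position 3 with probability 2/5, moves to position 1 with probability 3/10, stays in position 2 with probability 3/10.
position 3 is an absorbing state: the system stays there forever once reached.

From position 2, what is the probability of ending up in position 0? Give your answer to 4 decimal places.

Let h(s) be the probability of absorption at position 0 starting from transient state s. Then h(position 0) = 1 and h(position 3) = 0. By first-step analysis:
h(position 1) = 0.4·1 + 0.2·h(position 1) + 0.2·h(position 2) + 0.2·0
h(position 2) = 0.3·h(position 1) + 0.3·h(position 2) + 0.4·0
Solving: h(position 1) = 0.5600, h(position 2) = 0.2400.
Starting from position 2, the probability is 0.2400.

0.2400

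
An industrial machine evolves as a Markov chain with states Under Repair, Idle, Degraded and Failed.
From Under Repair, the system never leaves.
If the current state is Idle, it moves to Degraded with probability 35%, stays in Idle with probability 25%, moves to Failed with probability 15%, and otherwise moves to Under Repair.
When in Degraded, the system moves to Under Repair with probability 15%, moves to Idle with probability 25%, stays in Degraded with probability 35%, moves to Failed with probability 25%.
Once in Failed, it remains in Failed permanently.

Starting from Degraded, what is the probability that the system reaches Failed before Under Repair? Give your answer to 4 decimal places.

Let h(s) be the probability of absorption at Failed starting from transient state s. Then h(Failed) = 1 and h(Under Repair) = 0. By first-step analysis:
h(Idle) = 0.25·0 + 0.25·h(Idle) + 0.35·h(Degraded) + 0.15·1
h(Degraded) = 0.15·0 + 0.25·h(Idle) + 0.35·h(Degraded) + 0.25·1
Solving: h(Idle) = 0.4625, h(Degraded) = 0.5625.
Starting from Degraded, the probability is 0.5625.

0.5625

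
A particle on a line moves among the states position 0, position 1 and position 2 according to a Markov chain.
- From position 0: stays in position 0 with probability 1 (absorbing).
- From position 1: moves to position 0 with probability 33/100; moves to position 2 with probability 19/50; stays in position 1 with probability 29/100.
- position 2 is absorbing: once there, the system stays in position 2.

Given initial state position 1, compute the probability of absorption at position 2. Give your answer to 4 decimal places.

Let h(s) be the probability of absorption at position 2 starting from transient state s. Then h(position 2) = 1 and h(position 0) = 0. By first-step analysis:
h(position 1) = 0.33·0 + 0.29·h(position 1) + 0.38·1
Solving: h(position 1) = 0.5352.
Starting from position 1, the probability is 0.5352.

0.5352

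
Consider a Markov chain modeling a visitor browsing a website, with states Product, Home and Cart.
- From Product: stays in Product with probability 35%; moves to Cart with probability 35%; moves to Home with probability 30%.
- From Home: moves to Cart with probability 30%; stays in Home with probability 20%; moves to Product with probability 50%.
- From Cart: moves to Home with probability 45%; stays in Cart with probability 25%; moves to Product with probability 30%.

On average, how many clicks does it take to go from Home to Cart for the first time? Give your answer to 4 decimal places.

Let t(s) be the expected number of clicks to first reach Cart from state s, with t(Cart) = 0. Conditioning on the first click:
t(Product) = 1 + 0.35·t(Product) + 0.3·t(Home)
t(Home) = 1 + 0.5·t(Product) + 0.2·t(Home)
Solving: t(Product) = 2.9730, t(Home) = 3.1081.
Expected clicks from Home to Cart: 3.1081.

3.1081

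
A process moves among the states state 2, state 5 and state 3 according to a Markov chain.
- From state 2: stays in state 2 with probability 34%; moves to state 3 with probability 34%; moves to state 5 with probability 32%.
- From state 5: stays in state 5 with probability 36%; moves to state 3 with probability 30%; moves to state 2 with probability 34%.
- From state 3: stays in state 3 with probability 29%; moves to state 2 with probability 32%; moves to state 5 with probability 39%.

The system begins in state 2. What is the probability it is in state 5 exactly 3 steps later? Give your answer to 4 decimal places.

Propagate the distribution vector 3 steps from state 2.
After 0 steps: (1.0000, 0.0000, 0.0000)
After 1 step: (0.3400, 0.3200, 0.3400)
After 2 steps: (0.3332, 0.3566, 0.3102)
After 3 steps: (0.3338, 0.3560, 0.3102)
P(in state 5 after 3 steps) = 0.3560

0.3560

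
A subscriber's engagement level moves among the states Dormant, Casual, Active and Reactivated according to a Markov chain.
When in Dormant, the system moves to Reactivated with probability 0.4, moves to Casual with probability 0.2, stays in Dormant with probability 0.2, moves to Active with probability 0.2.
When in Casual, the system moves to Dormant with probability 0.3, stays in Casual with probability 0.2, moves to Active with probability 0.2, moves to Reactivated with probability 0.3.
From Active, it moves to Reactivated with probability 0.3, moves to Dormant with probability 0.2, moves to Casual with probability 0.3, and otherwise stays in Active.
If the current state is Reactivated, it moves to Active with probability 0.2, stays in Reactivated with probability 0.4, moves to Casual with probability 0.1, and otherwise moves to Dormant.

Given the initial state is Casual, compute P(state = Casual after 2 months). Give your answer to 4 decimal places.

0.1900

Propagate the distribution vector 2 months from Casual.
After 0 months: (0.0000, 1.0000, 0.0000, 0.0000)
After 1 month: (0.3000, 0.2000, 0.2000, 0.3000)
After 2 months: (0.2500, 0.1900, 0.2000, 0.3600)
P(in Casual after 2 months) = 0.1900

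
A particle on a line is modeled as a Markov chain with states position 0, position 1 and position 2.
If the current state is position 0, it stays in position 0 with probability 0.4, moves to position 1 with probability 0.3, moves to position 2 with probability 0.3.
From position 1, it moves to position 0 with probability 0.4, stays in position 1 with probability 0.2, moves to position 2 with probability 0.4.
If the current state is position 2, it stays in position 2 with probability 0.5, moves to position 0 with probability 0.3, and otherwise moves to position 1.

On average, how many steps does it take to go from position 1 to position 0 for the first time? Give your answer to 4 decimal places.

2.8125

Let t(s) be the expected number of steps to first reach position 0 from state s, with t(position 0) = 0. Conditioning on the first step:
t(position 1) = 1 + 0.2·t(position 1) + 0.4·t(position 2)
t(position 2) = 1 + 0.2·t(position 1) + 0.5·t(position 2)
Solving: t(position 1) = 2.8125, t(position 2) = 3.1250.
Expected steps from position 1 to position 0: 2.8125.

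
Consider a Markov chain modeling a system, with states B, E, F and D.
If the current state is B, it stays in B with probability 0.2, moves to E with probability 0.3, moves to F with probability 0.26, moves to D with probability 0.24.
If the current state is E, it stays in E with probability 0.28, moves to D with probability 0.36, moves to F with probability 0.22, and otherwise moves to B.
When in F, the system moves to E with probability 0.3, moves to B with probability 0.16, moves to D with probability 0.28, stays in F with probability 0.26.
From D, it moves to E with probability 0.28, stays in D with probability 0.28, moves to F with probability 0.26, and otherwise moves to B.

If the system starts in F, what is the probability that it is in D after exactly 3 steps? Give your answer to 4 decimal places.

0.2964

Propagate the distribution vector 3 steps from F.
After 0 steps: (0.0000, 0.0000, 1.0000, 0.0000)
After 1 step: (0.1600, 0.3000, 0.2600, 0.2800)
After 2 steps: (0.1660, 0.2884, 0.2480, 0.2976)
After 3 steps: (0.1668, 0.2883, 0.2485, 0.2964)
P(in D after 3 steps) = 0.2964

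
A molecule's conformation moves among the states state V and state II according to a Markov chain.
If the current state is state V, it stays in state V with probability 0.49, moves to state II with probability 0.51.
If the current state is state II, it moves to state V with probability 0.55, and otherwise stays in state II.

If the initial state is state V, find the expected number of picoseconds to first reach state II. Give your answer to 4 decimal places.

Let t(s) be the expected number of picoseconds to first reach state II from state s, with t(state II) = 0. Conditioning on the first picosecond:
t(state V) = 1 + 0.49·t(state V)
Solving: t(state V) = 1.9608.
Expected picoseconds from state V to state II: 1.9608.

1.9608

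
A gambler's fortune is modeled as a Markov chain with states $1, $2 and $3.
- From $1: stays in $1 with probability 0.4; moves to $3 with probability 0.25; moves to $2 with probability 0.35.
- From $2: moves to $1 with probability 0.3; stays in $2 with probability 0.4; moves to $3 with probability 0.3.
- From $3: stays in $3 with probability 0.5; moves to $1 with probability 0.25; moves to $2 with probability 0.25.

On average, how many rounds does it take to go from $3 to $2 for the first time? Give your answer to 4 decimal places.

3.5789

Let t(s) be the expected number of rounds to first reach $2 from state s, with t($2) = 0. Conditioning on the first round:
t($1) = 1 + 0.4·t($1) + 0.25·t($3)
t($3) = 1 + 0.25·t($1) + 0.5·t($3)
Solving: t($1) = 3.1579, t($3) = 3.5789.
Expected rounds from $3 to $2: 3.5789.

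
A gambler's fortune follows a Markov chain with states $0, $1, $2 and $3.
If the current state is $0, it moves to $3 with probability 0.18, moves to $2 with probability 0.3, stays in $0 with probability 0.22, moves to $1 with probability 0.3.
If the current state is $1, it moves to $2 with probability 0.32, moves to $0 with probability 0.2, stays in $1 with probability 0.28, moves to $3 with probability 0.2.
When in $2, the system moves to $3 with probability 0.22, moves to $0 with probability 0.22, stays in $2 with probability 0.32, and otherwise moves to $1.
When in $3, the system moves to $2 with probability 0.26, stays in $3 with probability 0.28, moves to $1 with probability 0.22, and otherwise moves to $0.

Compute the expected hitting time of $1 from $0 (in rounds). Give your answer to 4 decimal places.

Let t(s) be the expected number of rounds to first reach $1 from state s, with t($1) = 0. Conditioning on the first round:
t($0) = 1 + 0.22·t($0) + 0.3·t($2) + 0.18·t($3)
t($2) = 1 + 0.22·t($0) + 0.32·t($2) + 0.22·t($3)
t($3) = 1 + 0.24·t($0) + 0.26·t($2) + 0.28·t($3)
Solving: t($0) = 3.7722, t($2) = 4.0164, t($3) = 4.0967.
Expected rounds from $0 to $1: 3.7722.

3.7722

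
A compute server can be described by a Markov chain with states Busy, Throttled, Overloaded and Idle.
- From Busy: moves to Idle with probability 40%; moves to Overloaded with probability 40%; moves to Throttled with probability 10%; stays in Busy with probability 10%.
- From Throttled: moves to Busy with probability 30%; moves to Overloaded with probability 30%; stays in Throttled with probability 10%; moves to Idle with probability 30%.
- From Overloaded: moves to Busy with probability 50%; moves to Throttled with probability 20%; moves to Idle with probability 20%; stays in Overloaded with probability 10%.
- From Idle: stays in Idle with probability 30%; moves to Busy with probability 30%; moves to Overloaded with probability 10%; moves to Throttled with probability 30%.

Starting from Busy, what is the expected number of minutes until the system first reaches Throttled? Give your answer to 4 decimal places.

5.3307

Let t(s) be the expected number of minutes to first reach Throttled from state s, with t(Throttled) = 0. Conditioning on the first minute:
t(Busy) = 1 + 0.1·t(Busy) + 0.4·t(Overloaded) + 0.4·t(Idle)
t(Overloaded) = 1 + 0.5·t(Busy) + 0.1·t(Overloaded) + 0.2·t(Idle)
t(Idle) = 1 + 0.3·t(Busy) + 0.1·t(Overloaded) + 0.3·t(Idle)
Solving: t(Busy) = 5.3307, t(Overloaded) = 5.0584, t(Idle) = 4.4358.
Expected minutes from Busy to Throttled: 5.3307.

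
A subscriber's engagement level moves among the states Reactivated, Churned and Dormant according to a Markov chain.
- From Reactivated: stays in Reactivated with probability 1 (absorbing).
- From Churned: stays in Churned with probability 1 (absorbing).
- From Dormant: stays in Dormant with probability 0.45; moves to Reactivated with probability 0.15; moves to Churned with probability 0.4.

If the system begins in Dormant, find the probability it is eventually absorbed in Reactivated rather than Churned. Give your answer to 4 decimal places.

Let h(s) be the probability of absorption at Reactivated starting from transient state s. Then h(Reactivated) = 1 and h(Churned) = 0. By first-step analysis:
h(Dormant) = 0.15·1 + 0.4·0 + 0.45·h(Dormant)
Solving: h(Dormant) = 0.2727.
Starting from Dormant, the probability is 0.2727.

0.2727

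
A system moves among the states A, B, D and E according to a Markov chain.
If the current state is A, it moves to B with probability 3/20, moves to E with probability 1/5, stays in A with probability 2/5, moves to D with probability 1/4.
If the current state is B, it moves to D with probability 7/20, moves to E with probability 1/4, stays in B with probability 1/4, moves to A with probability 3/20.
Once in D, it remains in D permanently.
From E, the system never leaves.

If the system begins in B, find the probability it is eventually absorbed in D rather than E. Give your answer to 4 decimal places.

Let h(s) be the probability of absorption at D starting from transient state s. Then h(D) = 1 and h(E) = 0. By first-step analysis:
h(A) = 0.4·h(A) + 0.15·h(B) + 0.25·1 + 0.2·0
h(B) = 0.15·h(A) + 0.25·h(B) + 0.35·1 + 0.25·0
Solving: h(A) = 0.5614, h(B) = 0.5789.
Starting from B, the probability is 0.5789.

0.5789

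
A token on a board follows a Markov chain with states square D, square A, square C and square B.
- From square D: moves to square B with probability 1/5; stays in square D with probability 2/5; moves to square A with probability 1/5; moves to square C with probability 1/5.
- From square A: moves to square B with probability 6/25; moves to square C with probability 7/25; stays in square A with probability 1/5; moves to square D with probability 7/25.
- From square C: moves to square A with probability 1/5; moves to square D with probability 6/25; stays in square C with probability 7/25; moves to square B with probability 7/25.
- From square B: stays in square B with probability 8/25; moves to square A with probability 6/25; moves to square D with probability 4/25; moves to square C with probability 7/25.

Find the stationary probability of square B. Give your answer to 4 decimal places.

Let the stationary distribution be π with π = πP and π_1 + π_2 + π_3 + π_4 = 1.
π_1 = 0.4·π_1 + 0.28·π_2 + 0.24·π_3 + 0.16·π_4
π_2 = 0.2·π_1 + 0.2·π_2 + 0.2·π_3 + 0.24·π_4
π_3 = 0.2·π_1 + 0.28·π_2 + 0.28·π_3 + 0.28·π_4
Solving with the normalization constraint gives π = (0.2709, 0.2104, 0.2583, 0.2603).
So the stationary probability of square B is 0.2603.

0.2603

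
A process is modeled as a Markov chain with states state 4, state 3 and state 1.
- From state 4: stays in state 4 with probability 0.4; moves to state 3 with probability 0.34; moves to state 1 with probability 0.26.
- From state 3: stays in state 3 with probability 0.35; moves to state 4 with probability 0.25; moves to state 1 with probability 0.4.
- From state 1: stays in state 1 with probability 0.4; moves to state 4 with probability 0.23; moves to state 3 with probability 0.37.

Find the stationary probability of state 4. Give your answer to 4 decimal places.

0.2856

Let the stationary distribution be π with π = πP and π_1 + π_2 + π_3 = 1.
π_1 = 0.4·π_1 + 0.25·π_2 + 0.23·π_3
π_2 = 0.34·π_1 + 0.35·π_2 + 0.37·π_3
Solving with the normalization constraint gives π = (0.2856, 0.3543, 0.3600).
So the stationary probability of state 4 is 0.2856.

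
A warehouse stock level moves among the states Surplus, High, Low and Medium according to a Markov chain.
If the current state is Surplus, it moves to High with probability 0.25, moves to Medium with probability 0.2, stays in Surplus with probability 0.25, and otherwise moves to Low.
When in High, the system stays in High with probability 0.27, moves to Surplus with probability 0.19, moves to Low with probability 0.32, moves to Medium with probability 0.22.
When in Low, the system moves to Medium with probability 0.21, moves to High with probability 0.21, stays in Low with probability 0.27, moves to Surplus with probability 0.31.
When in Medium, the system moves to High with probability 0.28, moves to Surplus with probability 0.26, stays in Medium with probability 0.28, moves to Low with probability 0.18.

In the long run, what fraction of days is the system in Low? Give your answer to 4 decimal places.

0.2698

Let the stationary distribution be π with π = πP and π_1 + π_2 + π_3 + π_4 = 1.
π_1 = 0.25·π_1 + 0.19·π_2 + 0.31·π_3 + 0.26·π_4
π_2 = 0.25·π_1 + 0.27·π_2 + 0.21·π_3 + 0.28·π_4
π_3 = 0.3·π_1 + 0.32·π_2 + 0.27·π_3 + 0.18·π_4
Solving with the normalization constraint gives π = (0.2534, 0.2510, 0.2698, 0.2258).
So the stationary probability of Low is 0.2698.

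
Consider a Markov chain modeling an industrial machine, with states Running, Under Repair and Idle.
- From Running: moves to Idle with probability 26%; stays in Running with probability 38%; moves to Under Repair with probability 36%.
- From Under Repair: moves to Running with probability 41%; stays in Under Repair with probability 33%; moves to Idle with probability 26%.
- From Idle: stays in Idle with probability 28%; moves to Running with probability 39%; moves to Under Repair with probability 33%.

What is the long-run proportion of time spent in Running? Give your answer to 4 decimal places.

Let the stationary distribution be π with π = πP and π_1 + π_2 + π_3 = 1.
π_1 = 0.38·π_1 + 0.41·π_2 + 0.39·π_3
π_2 = 0.36·π_1 + 0.33·π_2 + 0.33·π_3
Solving with the normalization constraint gives π = (0.3929, 0.3418, 0.2653).
So the stationary probability of Running is 0.3929.

0.3929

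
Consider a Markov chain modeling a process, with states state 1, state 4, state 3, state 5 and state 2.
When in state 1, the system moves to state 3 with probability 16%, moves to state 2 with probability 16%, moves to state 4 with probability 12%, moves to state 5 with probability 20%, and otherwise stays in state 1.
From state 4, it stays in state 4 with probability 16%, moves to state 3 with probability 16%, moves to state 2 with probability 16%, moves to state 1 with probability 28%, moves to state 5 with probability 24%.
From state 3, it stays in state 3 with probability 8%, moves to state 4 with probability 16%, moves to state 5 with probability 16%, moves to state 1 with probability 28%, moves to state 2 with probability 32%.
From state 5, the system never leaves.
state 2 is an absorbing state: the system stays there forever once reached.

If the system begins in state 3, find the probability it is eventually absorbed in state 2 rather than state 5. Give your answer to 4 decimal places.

Let h(s) be the probability of absorption at state 2 starting from transient state s. Then h(state 2) = 1 and h(state 5) = 0. By first-step analysis:
h(state 1) = 0.36·h(state 1) + 0.12·h(state 4) + 0.16·h(state 3) + 0.2·0 + 0.16·1
h(state 4) = 0.28·h(state 1) + 0.16·h(state 4) + 0.16·h(state 3) + 0.24·0 + 0.16·1
h(state 3) = 0.28·h(state 1) + 0.16·h(state 4) + 0.08·h(state 3) + 0.16·0 + 0.32·1
Solving: h(state 1) = 0.4796, h(state 4) = 0.4596, h(state 3) = 0.5737.
Starting from state 3, the probability is 0.5737.

0.5737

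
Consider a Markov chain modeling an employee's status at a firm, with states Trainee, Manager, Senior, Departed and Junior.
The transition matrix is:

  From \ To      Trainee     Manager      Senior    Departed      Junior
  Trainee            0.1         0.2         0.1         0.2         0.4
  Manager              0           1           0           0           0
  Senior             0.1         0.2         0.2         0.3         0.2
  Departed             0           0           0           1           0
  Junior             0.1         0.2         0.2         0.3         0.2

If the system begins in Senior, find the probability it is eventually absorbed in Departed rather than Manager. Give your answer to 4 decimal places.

Let h(s) be the probability of absorption at Departed starting from transient state s. Then h(Departed) = 1 and h(Manager) = 0. By first-step analysis:
h(Trainee) = 0.1·h(Trainee) + 0.2·0 + 0.1·h(Senior) + 0.2·1 + 0.4·h(Junior)
h(Senior) = 0.1·h(Trainee) + 0.2·0 + 0.2·h(Senior) + 0.3·1 + 0.2·h(Junior)
h(Junior) = 0.1·h(Trainee) + 0.2·0 + 0.2·h(Senior) + 0.3·1 + 0.2·h(Junior)
Solving: h(Trainee) = 0.5510, h(Senior) = 0.5918, h(Junior) = 0.5918.
Starting from Senior, the probability is 0.5918.

0.5918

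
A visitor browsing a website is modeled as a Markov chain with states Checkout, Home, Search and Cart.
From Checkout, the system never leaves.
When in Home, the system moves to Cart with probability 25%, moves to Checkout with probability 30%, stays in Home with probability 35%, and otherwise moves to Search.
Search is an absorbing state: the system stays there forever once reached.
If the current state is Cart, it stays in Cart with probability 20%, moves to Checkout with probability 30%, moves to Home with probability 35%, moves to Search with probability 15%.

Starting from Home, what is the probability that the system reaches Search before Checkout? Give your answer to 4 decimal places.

Let h(s) be the probability of absorption at Search starting from transient state s. Then h(Search) = 1 and h(Checkout) = 0. By first-step analysis:
h(Home) = 0.3·0 + 0.35·h(Home) + 0.1·1 + 0.25·h(Cart)
h(Cart) = 0.3·0 + 0.35·h(Home) + 0.15·1 + 0.2·h(Cart)
Solving: h(Home) = 0.2717, h(Cart) = 0.3064.
Starting from Home, the probability is 0.2717.

0.2717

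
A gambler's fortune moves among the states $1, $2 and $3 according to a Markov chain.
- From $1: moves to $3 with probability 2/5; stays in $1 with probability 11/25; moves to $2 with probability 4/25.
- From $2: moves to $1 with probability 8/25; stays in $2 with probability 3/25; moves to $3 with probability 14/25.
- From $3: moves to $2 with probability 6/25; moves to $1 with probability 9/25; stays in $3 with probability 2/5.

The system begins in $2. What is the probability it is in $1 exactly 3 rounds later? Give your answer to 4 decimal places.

0.3825

Propagate the distribution vector 3 rounds from $2.
After 0 rounds: (0.0000, 1.0000, 0.0000)
After 1 round: (0.3200, 0.1200, 0.5600)
After 2 rounds: (0.3808, 0.2000, 0.4192)
After 3 rounds: (0.3825, 0.1855, 0.4320)
P(in $1 after 3 rounds) = 0.3825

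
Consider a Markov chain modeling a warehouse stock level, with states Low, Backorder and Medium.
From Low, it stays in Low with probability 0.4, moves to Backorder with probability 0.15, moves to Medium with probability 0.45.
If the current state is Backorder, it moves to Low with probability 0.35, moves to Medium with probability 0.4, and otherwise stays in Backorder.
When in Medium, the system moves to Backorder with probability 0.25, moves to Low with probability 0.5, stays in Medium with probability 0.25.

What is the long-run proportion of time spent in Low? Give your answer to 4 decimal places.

Let the stationary distribution be π with π = πP and π_1 + π_2 + π_3 = 1.
π_1 = 0.4·π_1 + 0.35·π_2 + 0.5·π_3
π_2 = 0.15·π_1 + 0.25·π_2 + 0.25·π_3
Solving with the normalization constraint gives π = (0.4263, 0.2074, 0.3664).
So the stationary probability of Low is 0.4263.

0.4263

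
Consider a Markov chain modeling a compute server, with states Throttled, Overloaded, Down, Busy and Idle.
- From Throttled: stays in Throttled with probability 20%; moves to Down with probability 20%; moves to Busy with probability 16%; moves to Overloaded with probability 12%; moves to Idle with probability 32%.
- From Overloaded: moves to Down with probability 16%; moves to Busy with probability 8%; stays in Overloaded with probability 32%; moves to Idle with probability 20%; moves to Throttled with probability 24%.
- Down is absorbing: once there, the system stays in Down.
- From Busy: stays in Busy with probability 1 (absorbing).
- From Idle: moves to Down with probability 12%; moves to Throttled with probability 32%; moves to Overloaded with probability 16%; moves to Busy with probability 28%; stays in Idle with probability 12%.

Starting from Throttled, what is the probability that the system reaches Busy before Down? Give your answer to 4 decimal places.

0.5051

Let h(s) be the probability of absorption at Busy starting from transient state s. Then h(Busy) = 1 and h(Down) = 0. By first-step analysis:
h(Throttled) = 0.2·h(Throttled) + 0.12·h(Overloaded) + 0.2·0 + 0.16·1 + 0.32·h(Idle)
h(Overloaded) = 0.24·h(Throttled) + 0.32·h(Overloaded) + 0.16·0 + 0.08·1 + 0.2·h(Idle)
h(Idle) = 0.32·h(Throttled) + 0.16·h(Overloaded) + 0.12·0 + 0.28·1 + 0.12·h(Idle)
Solving: h(Throttled) = 0.5051, h(Overloaded) = 0.4686, h(Idle) = 0.5871.
Starting from Throttled, the probability is 0.5051.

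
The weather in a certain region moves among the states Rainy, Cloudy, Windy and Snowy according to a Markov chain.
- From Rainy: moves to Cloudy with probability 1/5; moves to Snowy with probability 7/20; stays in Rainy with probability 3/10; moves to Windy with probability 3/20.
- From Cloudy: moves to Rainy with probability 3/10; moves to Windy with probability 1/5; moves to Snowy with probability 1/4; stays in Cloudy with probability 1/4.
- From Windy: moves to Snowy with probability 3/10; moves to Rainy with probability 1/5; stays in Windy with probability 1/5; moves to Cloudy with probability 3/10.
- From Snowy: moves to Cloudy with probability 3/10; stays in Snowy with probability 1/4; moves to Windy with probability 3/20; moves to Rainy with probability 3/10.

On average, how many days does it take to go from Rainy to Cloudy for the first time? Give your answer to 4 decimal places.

Let t(s) be the expected number of days to first reach Cloudy from state s, with t(Cloudy) = 0. Conditioning on the first day:
t(Rainy) = 1 + 0.3·t(Rainy) + 0.15·t(Windy) + 0.35·t(Snowy)
t(Windy) = 1 + 0.2·t(Rainy) + 0.2·t(Windy) + 0.3·t(Snowy)
t(Snowy) = 1 + 0.3·t(Rainy) + 0.15·t(Windy) + 0.25·t(Snowy)
Solving: t(Rainy) = 4.0504, t(Windy) = 3.6434, t(Snowy) = 3.6822.
Expected days from Rainy to Cloudy: 4.0504.

4.0504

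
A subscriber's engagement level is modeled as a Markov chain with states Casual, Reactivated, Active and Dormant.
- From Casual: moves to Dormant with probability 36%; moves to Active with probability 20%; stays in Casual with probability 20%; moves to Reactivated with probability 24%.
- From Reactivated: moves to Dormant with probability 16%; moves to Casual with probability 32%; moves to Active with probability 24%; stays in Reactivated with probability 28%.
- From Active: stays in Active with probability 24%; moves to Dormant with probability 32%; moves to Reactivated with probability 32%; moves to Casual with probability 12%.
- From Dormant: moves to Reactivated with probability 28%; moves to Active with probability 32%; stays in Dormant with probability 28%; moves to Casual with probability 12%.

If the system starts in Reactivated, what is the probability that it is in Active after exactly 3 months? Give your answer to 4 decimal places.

Propagate the distribution vector 3 months from Reactivated.
After 0 months: (0.0000, 1.0000, 0.0000, 0.0000)
After 1 month: (0.3200, 0.2800, 0.2400, 0.1600)
After 2 months: (0.2016, 0.2768, 0.2400, 0.2816)
After 3 months: (0.1915, 0.2815, 0.2545, 0.2725)
P(in Active after 3 months) = 0.2545

0.2545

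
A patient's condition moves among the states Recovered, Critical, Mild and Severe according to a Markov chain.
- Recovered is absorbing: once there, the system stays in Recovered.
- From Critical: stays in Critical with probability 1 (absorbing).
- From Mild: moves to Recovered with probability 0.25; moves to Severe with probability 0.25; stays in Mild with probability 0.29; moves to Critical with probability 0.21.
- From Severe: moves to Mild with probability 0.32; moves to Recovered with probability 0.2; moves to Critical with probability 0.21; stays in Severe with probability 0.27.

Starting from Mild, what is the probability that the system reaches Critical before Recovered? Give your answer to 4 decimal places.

0.4695

Let h(s) be the probability of absorption at Critical starting from transient state s. Then h(Critical) = 1 and h(Recovered) = 0. By first-step analysis:
h(Mild) = 0.25·0 + 0.21·1 + 0.29·h(Mild) + 0.25·h(Severe)
h(Severe) = 0.2·0 + 0.21·1 + 0.32·h(Mild) + 0.27·h(Severe)
Solving: h(Mild) = 0.4695, h(Severe) = 0.4935.
Starting from Mild, the probability is 0.4695.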